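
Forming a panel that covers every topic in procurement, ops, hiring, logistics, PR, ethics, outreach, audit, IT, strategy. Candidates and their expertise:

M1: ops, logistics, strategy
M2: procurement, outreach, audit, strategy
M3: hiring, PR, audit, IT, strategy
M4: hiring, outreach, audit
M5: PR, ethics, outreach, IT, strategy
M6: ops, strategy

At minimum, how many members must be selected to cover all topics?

M1, M2, M3, M5 together cover {procurement, ops, hiring, logistics, PR, ethics, outreach, audit, IT, strategy} — every topic.
No 3 of the 6 members cover everything (all 20 triples fall short), so 4 is minimum.

4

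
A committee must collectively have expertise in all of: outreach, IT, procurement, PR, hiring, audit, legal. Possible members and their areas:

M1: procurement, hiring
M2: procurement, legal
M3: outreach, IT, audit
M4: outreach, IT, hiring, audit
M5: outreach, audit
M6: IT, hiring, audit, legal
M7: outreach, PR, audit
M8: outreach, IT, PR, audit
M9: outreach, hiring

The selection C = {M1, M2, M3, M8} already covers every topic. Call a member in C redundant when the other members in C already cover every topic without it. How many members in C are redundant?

1

Drop M1: hiring uncovered — not redundant.
Drop M2: legal uncovered — not redundant.
Drop M3: the rest still cover every topic — redundant.
Drop M8: PR uncovered — not redundant.
1 redundant: M3.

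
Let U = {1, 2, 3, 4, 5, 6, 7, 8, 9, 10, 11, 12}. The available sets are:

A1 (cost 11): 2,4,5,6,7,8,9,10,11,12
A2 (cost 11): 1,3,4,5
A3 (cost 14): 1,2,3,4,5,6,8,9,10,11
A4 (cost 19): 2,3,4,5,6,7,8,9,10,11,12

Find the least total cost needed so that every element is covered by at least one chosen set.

A1, A2 cover every element at cost 11 + 11 = 22.
Any cover uses at least 2 sets; among all covering selections none totals below 22.

22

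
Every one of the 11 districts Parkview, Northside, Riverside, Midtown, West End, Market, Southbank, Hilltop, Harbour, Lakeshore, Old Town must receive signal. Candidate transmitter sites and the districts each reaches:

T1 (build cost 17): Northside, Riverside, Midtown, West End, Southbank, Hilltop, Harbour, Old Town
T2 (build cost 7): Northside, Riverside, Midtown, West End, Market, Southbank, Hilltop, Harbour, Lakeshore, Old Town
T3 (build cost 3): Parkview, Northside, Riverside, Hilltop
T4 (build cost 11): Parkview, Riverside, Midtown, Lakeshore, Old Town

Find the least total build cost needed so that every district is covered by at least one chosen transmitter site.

T2, T3 cover every district at build cost 7 + 3 = 10.
Any cover uses at least 2 transmitter sites; among all covering selections none totals below 10.

10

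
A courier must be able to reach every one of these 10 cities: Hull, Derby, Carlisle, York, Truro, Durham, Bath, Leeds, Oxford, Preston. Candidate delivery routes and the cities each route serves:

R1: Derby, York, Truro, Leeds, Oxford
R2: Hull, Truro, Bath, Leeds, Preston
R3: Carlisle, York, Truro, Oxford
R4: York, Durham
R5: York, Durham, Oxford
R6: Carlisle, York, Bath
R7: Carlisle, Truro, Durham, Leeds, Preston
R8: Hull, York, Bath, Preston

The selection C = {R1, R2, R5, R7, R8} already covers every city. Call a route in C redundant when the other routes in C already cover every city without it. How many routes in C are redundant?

3

Drop R1: Derby uncovered — not redundant.
Drop R2: the rest still cover every city — redundant.
Drop R5: the rest still cover every city — redundant.
Drop R7: Carlisle uncovered — not redundant.
Drop R8: the rest still cover every city — redundant.
3 redundant: R2, R5, R8.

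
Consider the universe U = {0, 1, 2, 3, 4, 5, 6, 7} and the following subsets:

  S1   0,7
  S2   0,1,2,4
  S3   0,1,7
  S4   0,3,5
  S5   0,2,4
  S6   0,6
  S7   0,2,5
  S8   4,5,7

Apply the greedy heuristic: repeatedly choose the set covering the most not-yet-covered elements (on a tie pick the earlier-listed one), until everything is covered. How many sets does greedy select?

Pick 1: S2 covers 4 new elements (0, 1, 2, 4).
Pick 2: S4 covers 2 new elements (3, 5).
Pick 3: S1 covers 1 new elements (7).
Pick 4: S6 covers 1 new elements (6).
Greedy uses 4 sets.

4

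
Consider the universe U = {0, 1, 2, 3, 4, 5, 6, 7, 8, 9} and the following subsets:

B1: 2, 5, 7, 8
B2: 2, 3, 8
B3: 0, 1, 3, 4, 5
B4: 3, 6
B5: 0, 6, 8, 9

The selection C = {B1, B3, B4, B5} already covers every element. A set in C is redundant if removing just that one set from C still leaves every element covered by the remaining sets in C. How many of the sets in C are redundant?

1

Drop B1: 2, 7 uncovered — not redundant.
Drop B3: 1, 4 uncovered — not redundant.
Drop B4: the rest still cover every element — redundant.
Drop B5: 9 uncovered — not redundant.
1 redundant: B4.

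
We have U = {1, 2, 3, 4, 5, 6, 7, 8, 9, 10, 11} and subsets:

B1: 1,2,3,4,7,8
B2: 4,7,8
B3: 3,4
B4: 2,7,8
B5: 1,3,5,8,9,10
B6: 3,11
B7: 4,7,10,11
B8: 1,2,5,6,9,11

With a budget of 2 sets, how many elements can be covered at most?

10

Choosing B1, B8 covers {1, 2, 3, 4, 5, 6, 7, 8, 9, 11} — 10 elements.
No choice of 2 sets does better; here 10 is left uncovered.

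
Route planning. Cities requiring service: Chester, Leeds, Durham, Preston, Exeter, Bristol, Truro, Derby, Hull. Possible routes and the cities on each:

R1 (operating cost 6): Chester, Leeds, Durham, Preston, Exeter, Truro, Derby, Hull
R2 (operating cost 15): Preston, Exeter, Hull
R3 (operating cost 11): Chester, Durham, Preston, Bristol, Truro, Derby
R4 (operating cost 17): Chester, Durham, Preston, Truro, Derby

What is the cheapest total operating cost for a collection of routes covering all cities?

17

R1, R3 cover every city at operating cost 6 + 11 = 17.
Any cover uses at least 2 routes; among all covering selections none totals below 17.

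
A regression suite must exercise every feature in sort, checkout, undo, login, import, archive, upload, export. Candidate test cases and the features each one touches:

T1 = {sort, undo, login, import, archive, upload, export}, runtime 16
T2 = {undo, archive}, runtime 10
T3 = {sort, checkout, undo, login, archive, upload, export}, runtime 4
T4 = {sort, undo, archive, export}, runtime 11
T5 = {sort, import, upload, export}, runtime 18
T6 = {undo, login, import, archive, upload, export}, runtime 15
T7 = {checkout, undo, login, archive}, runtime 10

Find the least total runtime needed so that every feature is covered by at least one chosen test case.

T3, T6 cover every feature at runtime 4 + 15 = 19.
Any cover uses at least 2 test cases; among all covering selections none totals below 19.

19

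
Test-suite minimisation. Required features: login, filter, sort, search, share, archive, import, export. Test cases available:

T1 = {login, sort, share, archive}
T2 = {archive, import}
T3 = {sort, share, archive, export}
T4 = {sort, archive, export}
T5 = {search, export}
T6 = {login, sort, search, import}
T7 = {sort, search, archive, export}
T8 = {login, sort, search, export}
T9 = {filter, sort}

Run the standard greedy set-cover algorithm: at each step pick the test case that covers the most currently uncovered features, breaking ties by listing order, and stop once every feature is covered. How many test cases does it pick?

4

Pick 1: T1 covers 4 new features (login, sort, share, archive).
Pick 2: T5 covers 2 new features (search, export).
Pick 3: T2 covers 1 new features (import).
Pick 4: T9 covers 1 new features (filter).
Greedy uses 4 test cases. (The true minimum is 3.)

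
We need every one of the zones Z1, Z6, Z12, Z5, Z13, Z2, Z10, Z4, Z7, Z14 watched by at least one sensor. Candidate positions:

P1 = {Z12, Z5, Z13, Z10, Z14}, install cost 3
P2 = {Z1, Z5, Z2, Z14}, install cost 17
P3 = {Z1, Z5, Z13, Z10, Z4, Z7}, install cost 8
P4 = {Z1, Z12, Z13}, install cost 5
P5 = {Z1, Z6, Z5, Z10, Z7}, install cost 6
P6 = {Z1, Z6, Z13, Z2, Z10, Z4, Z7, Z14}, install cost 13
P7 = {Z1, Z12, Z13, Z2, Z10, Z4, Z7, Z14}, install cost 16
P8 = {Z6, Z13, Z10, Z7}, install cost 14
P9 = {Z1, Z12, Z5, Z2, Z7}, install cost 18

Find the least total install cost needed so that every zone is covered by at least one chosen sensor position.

P1, P6 cover every zone at install cost 3 + 13 = 16.
Any cover uses at least 2 sensor positions; among all covering selections none totals below 16.

16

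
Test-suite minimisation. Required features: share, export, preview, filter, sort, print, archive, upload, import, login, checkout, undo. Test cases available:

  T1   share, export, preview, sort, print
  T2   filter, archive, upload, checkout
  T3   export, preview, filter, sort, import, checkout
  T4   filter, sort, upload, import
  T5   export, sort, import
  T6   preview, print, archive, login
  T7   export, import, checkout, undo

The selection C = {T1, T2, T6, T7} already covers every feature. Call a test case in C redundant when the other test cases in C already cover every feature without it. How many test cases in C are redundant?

Drop T1: share, sort uncovered — not redundant.
Drop T2: filter, upload uncovered — not redundant.
Drop T6: login uncovered — not redundant.
Drop T7: import, undo uncovered — not redundant.
None of the test cases in C is redundant.

0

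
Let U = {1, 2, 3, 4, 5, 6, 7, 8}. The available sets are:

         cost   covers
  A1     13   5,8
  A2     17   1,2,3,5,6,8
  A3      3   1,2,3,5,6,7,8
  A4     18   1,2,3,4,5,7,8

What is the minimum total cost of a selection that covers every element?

A3, A4 cover every element at cost 3 + 18 = 21.
Any cover uses at least 2 sets; among all covering selections none totals below 21.

21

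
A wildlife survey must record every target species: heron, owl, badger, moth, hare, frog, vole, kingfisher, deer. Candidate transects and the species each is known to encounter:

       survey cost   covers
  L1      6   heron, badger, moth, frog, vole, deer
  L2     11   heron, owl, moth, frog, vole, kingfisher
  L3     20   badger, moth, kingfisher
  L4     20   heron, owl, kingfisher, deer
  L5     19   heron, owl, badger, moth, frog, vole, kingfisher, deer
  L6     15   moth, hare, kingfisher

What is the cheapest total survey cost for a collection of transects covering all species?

L1, L2, L6 cover every species at survey cost 6 + 11 + 15 = 32.
Any cover uses at least 2 transects; among all covering selections none totals below 32.

32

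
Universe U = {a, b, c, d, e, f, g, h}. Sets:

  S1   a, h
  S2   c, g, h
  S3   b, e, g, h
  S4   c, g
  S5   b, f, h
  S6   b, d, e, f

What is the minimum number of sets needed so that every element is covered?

S1, S2, S6 together cover {a, b, c, d, e, f, g, h} — every element.
No 2 of the 6 sets cover everything (all 15 pairs fall short), so 3 is minimum.
Greedy (largest uncovered first) would take S3, S6, S1, S2 — 4 sets — but 3 suffice.

3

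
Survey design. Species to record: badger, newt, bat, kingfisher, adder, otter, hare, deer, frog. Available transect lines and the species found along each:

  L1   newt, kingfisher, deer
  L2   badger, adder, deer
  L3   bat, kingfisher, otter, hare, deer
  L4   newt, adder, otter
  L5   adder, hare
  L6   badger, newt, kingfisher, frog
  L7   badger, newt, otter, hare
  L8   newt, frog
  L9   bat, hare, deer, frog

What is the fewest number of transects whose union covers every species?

3

L2, L3, L6 together cover {badger, newt, bat, kingfisher, adder, otter, hare, deer, frog} — every species.
No 2 of the 9 transects cover everything (all 36 pairs fall short), so 3 is minimum.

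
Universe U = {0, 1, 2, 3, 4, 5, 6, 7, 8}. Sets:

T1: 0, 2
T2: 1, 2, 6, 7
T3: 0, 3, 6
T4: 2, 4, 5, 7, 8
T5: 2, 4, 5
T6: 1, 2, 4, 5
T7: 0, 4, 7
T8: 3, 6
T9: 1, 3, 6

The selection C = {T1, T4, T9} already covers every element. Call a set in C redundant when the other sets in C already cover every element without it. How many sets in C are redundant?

Drop T1: 0 uncovered — not redundant.
Drop T4: 4, 5, 7, 8 uncovered — not redundant.
Drop T9: 1, 3, 6 uncovered — not redundant.
None of the sets in C is redundant.

0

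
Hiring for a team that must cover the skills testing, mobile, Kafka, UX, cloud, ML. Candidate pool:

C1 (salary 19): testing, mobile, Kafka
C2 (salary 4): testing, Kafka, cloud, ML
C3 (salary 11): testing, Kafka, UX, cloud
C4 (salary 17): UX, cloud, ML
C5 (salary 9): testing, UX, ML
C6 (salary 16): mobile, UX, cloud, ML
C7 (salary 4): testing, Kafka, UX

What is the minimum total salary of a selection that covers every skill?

20

C2, C6 cover every skill at salary 4 + 16 = 20.
Any cover uses at least 2 candidates; among all covering selections none totals below 20.
Greedy by coverage-per-salary would pick C2, C7, C6 for 24 — worse than the optimum 20.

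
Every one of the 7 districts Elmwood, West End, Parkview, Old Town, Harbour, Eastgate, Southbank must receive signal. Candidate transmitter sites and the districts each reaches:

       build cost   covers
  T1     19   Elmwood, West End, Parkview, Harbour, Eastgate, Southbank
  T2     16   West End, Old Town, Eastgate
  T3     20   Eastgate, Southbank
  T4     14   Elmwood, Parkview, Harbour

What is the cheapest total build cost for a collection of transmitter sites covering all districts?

35

T1, T2 cover every district at build cost 19 + 16 = 35.
Any cover uses at least 2 transmitter sites; among all covering selections none totals below 35.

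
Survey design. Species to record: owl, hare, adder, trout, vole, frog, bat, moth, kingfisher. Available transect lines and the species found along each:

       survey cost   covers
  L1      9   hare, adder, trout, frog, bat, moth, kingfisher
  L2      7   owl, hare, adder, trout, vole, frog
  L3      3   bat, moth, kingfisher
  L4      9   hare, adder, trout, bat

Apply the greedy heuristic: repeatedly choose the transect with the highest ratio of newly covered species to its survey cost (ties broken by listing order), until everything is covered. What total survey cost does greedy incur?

10

Pick 1: L3 adds 3 new (bat, moth, kingfisher) at survey cost 3 (ratio 3/3).
Pick 2: L2 adds 6 new (owl, hare, adder, trout, vole, frog) at survey cost 7 (ratio 6/7).
Greedy total survey cost: 3 + 7 = 10.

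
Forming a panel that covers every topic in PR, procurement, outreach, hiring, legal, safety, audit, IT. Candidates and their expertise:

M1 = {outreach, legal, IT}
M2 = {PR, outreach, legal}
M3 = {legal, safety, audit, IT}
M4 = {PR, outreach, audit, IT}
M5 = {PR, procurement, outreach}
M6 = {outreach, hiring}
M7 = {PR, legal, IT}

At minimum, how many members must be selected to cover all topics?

M3, M5, M6 together cover {PR, procurement, outreach, hiring, legal, safety, audit, IT} — every topic.
No 2 of the 7 members cover everything (all 21 pairs fall short), so 3 is minimum.

3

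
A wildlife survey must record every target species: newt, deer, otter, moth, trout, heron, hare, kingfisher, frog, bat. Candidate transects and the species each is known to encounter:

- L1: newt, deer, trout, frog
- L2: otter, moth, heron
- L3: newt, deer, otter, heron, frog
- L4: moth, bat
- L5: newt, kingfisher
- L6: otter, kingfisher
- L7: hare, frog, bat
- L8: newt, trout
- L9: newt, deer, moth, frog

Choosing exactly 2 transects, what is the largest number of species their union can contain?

Choosing L1, L2 covers {newt, deer, otter, moth, trout, heron, frog} — 7 species.
No choice of 2 transects does better; here hare, kingfisher, bat are left uncovered.

7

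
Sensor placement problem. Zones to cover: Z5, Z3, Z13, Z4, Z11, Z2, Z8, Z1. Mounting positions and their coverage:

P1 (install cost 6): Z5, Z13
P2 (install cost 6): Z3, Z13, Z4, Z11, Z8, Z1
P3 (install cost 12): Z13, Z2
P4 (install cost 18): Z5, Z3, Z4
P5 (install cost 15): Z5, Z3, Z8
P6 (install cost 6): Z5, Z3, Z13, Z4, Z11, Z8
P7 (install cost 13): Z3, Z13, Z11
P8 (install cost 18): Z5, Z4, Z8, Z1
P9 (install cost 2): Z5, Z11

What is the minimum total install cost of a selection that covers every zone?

20

P2, P3, P9 cover every zone at install cost 6 + 12 + 2 = 20.
Any cover uses at least 3 sensor positions; among all covering selections none totals below 20.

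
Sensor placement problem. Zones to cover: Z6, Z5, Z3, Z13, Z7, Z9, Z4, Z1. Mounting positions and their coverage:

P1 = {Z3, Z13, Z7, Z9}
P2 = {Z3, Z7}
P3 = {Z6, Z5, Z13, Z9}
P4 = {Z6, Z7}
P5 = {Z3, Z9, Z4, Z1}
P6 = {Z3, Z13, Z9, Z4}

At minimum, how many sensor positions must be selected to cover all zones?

P1, P3, P5 together cover {Z6, Z5, Z3, Z13, Z7, Z9, Z4, Z1} — every zone.
No 2 of the 6 sensor positions cover everything (all 15 pairs fall short), so 3 is minimum.

3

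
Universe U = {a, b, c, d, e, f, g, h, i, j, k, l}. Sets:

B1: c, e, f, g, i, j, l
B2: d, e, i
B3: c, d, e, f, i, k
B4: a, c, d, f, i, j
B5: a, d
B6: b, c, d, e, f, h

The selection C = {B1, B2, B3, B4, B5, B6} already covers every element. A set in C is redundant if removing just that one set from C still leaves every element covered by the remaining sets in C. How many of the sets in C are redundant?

3

Drop B1: g, l uncovered — not redundant.
Drop B2: the rest still cover every element — redundant.
Drop B3: k uncovered — not redundant.
Drop B4: the rest still cover every element — redundant.
Drop B5: the rest still cover every element — redundant.
Drop B6: b, h uncovered — not redundant.
3 redundant: B2, B4, B5.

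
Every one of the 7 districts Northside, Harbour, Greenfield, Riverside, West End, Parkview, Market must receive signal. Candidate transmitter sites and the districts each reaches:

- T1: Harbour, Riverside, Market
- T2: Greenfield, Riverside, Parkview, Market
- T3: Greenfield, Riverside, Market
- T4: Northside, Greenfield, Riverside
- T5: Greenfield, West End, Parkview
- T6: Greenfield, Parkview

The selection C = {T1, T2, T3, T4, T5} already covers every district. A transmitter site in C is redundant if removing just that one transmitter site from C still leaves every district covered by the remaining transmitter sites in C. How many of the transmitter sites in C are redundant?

Drop T1: Harbour uncovered — not redundant.
Drop T2: the rest still cover every district — redundant.
Drop T3: the rest still cover every district — redundant.
Drop T4: Northside uncovered — not redundant.
Drop T5: West End uncovered — not redundant.
2 redundant: T2, T3.

2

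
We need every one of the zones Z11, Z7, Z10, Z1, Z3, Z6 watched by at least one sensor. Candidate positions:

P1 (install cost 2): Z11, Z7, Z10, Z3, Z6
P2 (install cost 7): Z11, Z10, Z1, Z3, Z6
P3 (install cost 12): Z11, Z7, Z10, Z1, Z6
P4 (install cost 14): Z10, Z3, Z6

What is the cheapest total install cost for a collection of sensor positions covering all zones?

P1, P2 cover every zone at install cost 2 + 7 = 9.
Any cover uses at least 2 sensor positions; among all covering selections none totals below 9.

9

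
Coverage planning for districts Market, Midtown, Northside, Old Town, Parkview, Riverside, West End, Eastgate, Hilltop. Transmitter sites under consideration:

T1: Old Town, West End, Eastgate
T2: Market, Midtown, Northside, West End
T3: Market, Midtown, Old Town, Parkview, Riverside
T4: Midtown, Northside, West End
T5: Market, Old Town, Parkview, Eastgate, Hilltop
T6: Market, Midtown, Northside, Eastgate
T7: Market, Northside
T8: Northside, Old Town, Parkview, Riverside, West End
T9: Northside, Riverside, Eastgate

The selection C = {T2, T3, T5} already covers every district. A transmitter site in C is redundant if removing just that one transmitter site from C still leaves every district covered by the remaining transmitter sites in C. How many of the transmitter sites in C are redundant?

0

Drop T2: Northside, West End uncovered — not redundant.
Drop T3: Riverside uncovered — not redundant.
Drop T5: Eastgate, Hilltop uncovered — not redundant.
None of the transmitter sites in C is redundant.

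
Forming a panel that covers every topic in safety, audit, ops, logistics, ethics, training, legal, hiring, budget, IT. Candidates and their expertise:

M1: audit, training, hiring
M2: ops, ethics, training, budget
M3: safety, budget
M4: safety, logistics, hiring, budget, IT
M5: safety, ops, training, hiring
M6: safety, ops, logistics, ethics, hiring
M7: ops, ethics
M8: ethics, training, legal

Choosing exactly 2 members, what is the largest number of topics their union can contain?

8

Choosing M2, M4 covers {safety, ops, logistics, ethics, training, hiring, budget, IT} — 8 topics.
No choice of 2 members does better; here audit, legal are left uncovered.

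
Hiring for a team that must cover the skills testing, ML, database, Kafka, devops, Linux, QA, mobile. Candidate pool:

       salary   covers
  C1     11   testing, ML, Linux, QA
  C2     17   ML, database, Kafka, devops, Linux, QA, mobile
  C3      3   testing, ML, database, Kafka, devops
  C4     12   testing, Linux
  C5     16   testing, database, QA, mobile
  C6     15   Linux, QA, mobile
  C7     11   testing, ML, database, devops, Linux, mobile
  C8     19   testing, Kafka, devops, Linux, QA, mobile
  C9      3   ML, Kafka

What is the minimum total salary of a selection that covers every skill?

C3, C6 cover every skill at salary 3 + 15 = 18.
Any cover uses at least 2 candidates; among all covering selections none totals below 18.

18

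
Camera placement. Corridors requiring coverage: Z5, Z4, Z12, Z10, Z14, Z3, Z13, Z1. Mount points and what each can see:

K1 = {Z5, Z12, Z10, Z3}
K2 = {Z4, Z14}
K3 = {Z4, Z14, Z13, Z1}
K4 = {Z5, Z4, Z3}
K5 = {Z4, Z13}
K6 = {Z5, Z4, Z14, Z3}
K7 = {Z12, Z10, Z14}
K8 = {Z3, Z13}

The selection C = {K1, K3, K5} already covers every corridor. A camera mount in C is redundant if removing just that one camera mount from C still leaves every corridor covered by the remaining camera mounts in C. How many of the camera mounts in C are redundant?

Drop K1: Z5, Z12, Z10, Z3 uncovered — not redundant.
Drop K3: Z14, Z1 uncovered — not redundant.
Drop K5: the rest still cover every corridor — redundant.
1 redundant: K5.

1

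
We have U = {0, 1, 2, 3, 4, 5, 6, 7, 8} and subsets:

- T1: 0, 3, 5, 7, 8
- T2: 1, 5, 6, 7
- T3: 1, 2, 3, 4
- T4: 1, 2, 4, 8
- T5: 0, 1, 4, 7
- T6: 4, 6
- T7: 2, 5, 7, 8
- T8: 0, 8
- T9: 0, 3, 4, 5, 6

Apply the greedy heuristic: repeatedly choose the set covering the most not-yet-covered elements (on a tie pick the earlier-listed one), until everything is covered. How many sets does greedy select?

3

Pick 1: T1 covers 5 new elements (0, 3, 5, 7, 8).
Pick 2: T3 covers 3 new elements (1, 2, 4).
Pick 3: T2 covers 1 new elements (6).
Greedy uses 3 sets.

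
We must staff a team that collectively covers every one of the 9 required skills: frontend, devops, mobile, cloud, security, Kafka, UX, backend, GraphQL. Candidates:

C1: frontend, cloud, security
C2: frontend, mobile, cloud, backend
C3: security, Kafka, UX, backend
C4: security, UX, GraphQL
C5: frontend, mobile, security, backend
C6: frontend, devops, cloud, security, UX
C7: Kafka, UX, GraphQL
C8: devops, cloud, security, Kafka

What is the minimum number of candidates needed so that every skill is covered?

3

C2, C4, C8 together cover {frontend, devops, mobile, cloud, security, Kafka, UX, backend, GraphQL} — every skill.
No 2 of the 8 candidates cover everything (all 28 pairs fall short), so 3 is minimum.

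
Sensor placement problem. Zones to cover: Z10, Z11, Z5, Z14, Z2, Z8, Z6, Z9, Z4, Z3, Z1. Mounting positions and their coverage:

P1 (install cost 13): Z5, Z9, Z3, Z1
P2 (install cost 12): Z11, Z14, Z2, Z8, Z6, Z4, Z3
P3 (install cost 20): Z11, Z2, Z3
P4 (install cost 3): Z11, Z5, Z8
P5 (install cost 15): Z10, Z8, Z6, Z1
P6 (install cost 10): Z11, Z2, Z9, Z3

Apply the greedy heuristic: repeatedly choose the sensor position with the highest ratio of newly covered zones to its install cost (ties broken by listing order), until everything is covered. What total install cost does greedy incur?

43

Pick 1: P4 adds 3 new (Z11, Z5, Z8) at install cost 3 (ratio 3/3).
Pick 2: P2 adds 5 new (Z14, Z2, Z6, Z4, Z3) at install cost 12 (ratio 5/12).
Pick 3: P1 adds 2 new (Z9, Z1) at install cost 13 (ratio 2/13).
Pick 4: P5 adds 1 new (Z10) at install cost 15 (ratio 1/15).
Greedy total install cost: 3 + 12 + 13 + 15 = 43. (The true optimum is 40, so greedy overshoots here.)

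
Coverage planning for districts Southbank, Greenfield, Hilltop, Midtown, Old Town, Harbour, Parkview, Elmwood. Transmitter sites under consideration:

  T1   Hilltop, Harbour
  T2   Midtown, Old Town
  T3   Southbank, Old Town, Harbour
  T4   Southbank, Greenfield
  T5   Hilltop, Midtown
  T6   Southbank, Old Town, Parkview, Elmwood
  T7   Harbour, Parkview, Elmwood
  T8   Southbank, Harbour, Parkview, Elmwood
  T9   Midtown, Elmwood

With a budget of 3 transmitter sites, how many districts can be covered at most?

7

Choosing T1, T2, T6 covers {Southbank, Hilltop, Midtown, Old Town, Harbour, Parkview, Elmwood} — 7 districts.
No choice of 3 transmitter sites does better; here Greenfield is left uncovered.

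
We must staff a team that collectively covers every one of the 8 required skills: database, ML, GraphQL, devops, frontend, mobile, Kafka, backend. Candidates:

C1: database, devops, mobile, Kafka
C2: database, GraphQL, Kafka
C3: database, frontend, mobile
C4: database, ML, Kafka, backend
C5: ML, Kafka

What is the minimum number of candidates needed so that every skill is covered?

C1, C2, C3, C4 together cover {database, ML, GraphQL, devops, frontend, mobile, Kafka, backend} — every skill.
No 3 of the 5 candidates cover everything (all 10 triples fall short), so 4 is minimum.

4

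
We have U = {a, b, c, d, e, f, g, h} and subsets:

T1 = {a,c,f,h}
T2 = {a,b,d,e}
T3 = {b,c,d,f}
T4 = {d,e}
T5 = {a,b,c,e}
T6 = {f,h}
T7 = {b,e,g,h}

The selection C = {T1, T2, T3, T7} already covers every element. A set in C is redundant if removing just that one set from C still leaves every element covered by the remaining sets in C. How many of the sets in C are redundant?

Drop T1: the rest still cover every element — redundant.
Drop T2: the rest still cover every element — redundant.
Drop T3: the rest still cover every element — redundant.
Drop T7: g uncovered — not redundant.
3 redundant: T1, T2, T3.

3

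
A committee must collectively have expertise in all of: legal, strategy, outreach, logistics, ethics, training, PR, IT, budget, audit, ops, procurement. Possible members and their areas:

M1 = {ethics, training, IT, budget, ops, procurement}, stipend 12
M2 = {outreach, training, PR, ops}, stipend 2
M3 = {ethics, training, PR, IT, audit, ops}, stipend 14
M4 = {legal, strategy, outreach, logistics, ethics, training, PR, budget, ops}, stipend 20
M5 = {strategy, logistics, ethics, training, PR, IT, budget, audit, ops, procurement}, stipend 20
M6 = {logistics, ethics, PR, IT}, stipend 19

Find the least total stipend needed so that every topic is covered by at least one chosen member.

M4, M5 cover every topic at stipend 20 + 20 = 40.
Any cover uses at least 2 members; among all covering selections none totals below 40.

40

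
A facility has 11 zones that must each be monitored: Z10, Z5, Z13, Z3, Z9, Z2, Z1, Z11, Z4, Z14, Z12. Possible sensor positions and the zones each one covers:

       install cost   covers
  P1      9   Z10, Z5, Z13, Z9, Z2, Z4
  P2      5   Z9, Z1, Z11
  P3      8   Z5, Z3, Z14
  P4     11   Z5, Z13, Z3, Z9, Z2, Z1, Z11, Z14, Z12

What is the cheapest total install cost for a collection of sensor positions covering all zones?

20

P1, P4 cover every zone at install cost 9 + 11 = 20.
Any cover uses at least 2 sensor positions; among all covering selections none totals below 20.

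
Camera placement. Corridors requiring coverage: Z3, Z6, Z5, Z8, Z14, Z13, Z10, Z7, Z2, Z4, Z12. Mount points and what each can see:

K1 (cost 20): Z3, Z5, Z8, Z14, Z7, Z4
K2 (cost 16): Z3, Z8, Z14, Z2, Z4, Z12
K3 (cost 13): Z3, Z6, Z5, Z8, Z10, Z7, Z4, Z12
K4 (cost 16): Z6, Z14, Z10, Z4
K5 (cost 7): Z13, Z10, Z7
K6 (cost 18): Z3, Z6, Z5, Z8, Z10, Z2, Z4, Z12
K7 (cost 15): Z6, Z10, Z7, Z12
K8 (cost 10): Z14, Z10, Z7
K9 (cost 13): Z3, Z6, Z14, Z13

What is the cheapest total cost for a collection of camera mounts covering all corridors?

K5, K6, K8 cover every corridor at cost 7 + 18 + 10 = 35.
Any cover uses at least 3 camera mounts; among all covering selections none totals below 35.
Greedy by coverage-per-cost would pick K3, K9, K2 for 42 — worse than the optimum 35.

35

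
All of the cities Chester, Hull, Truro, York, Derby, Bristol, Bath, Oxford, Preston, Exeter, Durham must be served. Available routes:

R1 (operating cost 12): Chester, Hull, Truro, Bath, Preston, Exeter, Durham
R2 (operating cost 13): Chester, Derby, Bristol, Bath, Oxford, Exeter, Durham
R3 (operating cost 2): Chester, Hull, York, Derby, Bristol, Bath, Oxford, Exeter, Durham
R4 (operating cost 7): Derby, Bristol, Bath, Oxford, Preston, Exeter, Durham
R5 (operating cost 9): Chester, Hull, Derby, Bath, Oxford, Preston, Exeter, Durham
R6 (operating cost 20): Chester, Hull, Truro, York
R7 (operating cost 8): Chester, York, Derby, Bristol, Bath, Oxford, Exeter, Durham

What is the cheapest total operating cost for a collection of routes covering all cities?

14

R1, R3 cover every city at operating cost 12 + 2 = 14.
Any cover uses at least 2 routes; among all covering selections none totals below 14.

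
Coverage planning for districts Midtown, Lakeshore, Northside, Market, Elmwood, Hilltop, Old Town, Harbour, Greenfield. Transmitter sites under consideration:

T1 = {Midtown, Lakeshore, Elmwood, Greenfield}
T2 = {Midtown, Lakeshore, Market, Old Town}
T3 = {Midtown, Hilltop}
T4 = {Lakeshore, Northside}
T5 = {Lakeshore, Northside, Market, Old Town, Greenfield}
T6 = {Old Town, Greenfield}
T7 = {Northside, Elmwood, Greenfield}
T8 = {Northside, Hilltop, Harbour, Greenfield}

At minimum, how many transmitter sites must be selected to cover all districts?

3

T1, T2, T8 together cover {Midtown, Lakeshore, Northside, Market, Elmwood, Hilltop, Old Town, Harbour, Greenfield} — every district.
No 2 of the 8 transmitter sites cover everything (all 28 pairs fall short), so 3 is minimum.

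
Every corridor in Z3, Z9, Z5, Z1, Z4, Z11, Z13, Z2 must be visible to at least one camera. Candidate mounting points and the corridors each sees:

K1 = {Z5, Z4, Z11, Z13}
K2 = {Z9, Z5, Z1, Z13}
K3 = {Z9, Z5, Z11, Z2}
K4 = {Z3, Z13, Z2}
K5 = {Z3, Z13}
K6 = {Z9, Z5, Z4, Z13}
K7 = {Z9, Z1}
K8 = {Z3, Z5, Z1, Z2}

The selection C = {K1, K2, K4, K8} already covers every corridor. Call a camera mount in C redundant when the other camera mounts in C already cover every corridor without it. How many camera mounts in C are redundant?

2

Drop K1: Z4, Z11 uncovered — not redundant.
Drop K2: Z9 uncovered — not redundant.
Drop K4: the rest still cover every corridor — redundant.
Drop K8: the rest still cover every corridor — redundant.
2 redundant: K4, K8.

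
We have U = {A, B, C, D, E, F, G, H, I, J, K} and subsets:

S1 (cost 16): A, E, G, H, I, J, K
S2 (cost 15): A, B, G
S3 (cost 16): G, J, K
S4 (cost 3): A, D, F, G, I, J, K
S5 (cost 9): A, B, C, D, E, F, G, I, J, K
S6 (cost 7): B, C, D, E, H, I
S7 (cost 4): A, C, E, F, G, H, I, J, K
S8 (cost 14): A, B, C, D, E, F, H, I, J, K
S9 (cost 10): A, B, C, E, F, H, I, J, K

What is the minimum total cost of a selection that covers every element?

S4, S6 cover every element at cost 3 + 7 = 10.
Any cover uses at least 2 sets; among all covering selections none totals below 10.

10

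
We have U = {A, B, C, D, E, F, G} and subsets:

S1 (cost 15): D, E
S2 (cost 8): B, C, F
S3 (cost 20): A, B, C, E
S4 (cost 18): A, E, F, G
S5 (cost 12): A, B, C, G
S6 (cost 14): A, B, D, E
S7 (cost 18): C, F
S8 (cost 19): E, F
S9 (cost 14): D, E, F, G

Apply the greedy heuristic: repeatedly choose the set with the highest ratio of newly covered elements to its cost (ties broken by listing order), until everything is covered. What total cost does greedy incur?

Pick 1: S2 adds 3 new (B, C, F) at cost 8 (ratio 3/8).
Pick 2: S6 adds 3 new (A, D, E) at cost 14 (ratio 3/14).
Pick 3: S5 adds 1 new (G) at cost 12 (ratio 1/12).
Greedy total cost: 8 + 14 + 12 = 34. (The true optimum is 26, so greedy overshoots here.)

34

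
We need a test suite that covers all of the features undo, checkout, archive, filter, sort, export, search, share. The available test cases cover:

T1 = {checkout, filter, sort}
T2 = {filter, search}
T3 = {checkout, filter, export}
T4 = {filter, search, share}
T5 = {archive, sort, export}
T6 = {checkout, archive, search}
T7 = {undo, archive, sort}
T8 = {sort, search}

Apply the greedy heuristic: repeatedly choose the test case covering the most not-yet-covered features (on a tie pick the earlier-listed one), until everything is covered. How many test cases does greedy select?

4

Pick 1: T1 covers 3 new features (checkout, filter, sort).
Pick 2: T4 covers 2 new features (search, share).
Pick 3: T5 covers 2 new features (archive, export).
Pick 4: T7 covers 1 new features (undo).
Greedy uses 4 test cases. (The true minimum is 3.)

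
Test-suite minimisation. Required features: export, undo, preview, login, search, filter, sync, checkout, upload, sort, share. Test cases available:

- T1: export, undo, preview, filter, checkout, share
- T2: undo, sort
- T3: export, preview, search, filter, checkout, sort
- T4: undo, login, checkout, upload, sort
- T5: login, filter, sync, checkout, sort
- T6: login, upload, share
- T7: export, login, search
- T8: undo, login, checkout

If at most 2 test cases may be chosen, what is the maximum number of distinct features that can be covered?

Choosing T1, T4 covers {export, undo, preview, login, filter, checkout, upload, sort, share} — 9 features.
No choice of 2 test cases does better; here search, sync are left uncovered.

9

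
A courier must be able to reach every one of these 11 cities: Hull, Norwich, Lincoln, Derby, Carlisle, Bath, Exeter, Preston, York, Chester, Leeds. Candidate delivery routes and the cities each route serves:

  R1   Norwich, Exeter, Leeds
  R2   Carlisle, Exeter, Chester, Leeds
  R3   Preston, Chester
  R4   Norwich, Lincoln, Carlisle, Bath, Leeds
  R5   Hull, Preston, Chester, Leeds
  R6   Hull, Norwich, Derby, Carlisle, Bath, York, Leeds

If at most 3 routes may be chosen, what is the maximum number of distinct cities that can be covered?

10

Choosing R1, R3, R6 covers {Hull, Norwich, Derby, Carlisle, Bath, Exeter, Preston, York, Chester, Leeds} — 10 cities.
No choice of 3 routes does better; here Lincoln is left uncovered.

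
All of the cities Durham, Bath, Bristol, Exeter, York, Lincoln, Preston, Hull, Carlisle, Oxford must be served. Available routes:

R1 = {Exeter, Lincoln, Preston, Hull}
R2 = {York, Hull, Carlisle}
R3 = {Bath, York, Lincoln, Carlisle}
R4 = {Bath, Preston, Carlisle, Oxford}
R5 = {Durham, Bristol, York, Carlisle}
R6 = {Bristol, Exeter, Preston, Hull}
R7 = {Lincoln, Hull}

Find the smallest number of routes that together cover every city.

R1, R4, R5 together cover {Durham, Bath, Bristol, Exeter, York, Lincoln, Preston, Hull, Carlisle, Oxford} — every city.
No 2 of the 7 routes cover everything (all 21 pairs fall short), so 3 is minimum.

3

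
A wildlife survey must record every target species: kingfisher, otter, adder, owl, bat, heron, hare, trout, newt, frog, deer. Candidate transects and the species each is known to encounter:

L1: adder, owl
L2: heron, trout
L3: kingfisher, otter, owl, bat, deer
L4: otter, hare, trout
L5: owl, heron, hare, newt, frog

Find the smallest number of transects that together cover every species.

4

L1, L2, L3, L5 together cover {kingfisher, otter, adder, owl, bat, heron, hare, trout, newt, frog, deer} — every species.
No 3 of the 5 transects cover everything (all 10 triples fall short), so 4 is minimum.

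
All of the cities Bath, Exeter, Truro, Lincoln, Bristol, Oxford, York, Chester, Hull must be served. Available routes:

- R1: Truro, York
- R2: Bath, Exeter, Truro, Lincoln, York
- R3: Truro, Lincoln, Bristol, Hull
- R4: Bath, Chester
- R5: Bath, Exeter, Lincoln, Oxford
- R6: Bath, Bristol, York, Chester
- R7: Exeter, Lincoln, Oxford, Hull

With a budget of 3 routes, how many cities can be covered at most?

9

Choosing R1, R6, R7 covers {Bath, Exeter, Truro, Lincoln, Bristol, Oxford, York, Chester, Hull} — 9 cities.
That is all 9 cities.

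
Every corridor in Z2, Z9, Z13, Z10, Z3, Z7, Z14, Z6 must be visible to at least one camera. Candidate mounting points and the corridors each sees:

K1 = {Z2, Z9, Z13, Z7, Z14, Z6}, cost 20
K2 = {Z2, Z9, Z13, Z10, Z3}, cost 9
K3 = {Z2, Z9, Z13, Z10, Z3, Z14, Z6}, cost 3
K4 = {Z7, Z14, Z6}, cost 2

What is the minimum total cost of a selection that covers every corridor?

5

K3, K4 cover every corridor at cost 3 + 2 = 5.
Any cover uses at least 2 camera mounts; among all covering selections none totals below 5.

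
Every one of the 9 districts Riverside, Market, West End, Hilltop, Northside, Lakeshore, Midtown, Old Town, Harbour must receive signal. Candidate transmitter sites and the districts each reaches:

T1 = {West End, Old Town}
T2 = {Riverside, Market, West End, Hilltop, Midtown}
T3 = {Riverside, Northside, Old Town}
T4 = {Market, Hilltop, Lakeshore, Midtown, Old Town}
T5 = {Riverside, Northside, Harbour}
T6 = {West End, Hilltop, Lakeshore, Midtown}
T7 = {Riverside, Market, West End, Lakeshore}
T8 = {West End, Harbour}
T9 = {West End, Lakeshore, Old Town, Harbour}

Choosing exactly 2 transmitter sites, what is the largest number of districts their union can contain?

8

Choosing T2, T9 covers {Riverside, Market, West End, Hilltop, Lakeshore, Midtown, Old Town, Harbour} — 8 districts.
No choice of 2 transmitter sites does better; here Northside is left uncovered.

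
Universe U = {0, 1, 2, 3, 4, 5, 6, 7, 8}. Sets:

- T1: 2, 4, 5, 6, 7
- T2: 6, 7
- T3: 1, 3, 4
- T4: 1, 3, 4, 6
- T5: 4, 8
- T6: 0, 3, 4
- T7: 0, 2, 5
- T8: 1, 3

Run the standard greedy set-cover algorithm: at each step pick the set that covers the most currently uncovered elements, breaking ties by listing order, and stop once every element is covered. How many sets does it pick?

Pick 1: T1 covers 5 new elements (2, 4, 5, 6, 7).
Pick 2: T3 covers 2 new elements (1, 3).
Pick 3: T5 covers 1 new elements (8).
Pick 4: T6 covers 1 new elements (0).
Greedy uses 4 sets.

4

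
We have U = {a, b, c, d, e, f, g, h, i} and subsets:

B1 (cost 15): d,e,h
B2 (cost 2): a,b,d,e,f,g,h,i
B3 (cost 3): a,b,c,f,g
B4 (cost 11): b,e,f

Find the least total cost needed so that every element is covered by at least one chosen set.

B2, B3 cover every element at cost 2 + 3 = 5.
Any cover uses at least 2 sets; among all covering selections none totals below 5.

5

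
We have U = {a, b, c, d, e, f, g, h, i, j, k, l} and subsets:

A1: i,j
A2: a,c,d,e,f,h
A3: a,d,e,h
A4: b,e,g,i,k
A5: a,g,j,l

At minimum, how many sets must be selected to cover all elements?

3

A2, A4, A5 together cover {a, b, c, d, e, f, g, h, i, j, k, l} — every element.
No 2 of the 5 sets cover everything (all 10 pairs fall short), so 3 is minimum.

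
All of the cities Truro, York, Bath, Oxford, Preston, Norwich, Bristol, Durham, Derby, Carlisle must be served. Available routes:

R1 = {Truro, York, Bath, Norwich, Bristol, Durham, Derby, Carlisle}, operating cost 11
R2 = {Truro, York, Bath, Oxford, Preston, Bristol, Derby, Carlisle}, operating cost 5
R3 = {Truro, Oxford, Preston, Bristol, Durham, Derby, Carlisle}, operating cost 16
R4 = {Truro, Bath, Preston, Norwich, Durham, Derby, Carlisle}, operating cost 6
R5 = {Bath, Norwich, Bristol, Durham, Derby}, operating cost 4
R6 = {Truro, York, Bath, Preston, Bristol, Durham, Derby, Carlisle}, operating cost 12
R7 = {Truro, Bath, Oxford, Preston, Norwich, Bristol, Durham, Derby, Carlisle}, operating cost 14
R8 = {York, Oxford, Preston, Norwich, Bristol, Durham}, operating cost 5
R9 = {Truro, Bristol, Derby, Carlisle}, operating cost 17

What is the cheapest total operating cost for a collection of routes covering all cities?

9

R2, R5 cover every city at operating cost 5 + 4 = 9.
Any cover uses at least 2 routes; among all covering selections none totals below 9.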